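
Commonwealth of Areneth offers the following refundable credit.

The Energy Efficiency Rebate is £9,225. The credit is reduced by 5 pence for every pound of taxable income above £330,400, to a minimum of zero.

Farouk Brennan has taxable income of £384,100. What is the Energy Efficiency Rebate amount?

Energy Efficiency Rebate: 5% of the £53,700 excess over £330,400 is £2,685; credit = £9,225 − £2,685 = £6,540.

£6,540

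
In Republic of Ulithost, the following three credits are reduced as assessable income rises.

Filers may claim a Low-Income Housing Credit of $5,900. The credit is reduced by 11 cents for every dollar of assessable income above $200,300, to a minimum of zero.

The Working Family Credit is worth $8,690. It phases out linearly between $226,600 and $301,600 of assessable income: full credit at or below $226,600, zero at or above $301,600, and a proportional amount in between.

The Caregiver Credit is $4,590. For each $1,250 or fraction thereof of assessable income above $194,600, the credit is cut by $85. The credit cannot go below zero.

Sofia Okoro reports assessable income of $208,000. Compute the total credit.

Low-Income Housing Credit: 11% of the $7,700 excess over $200,300 is $847; credit = $5,900 − $847 = $5,053.
Working Family Credit: $208,000 is at or below the $226,600 threshold, so the full $8,690 applies.
Caregiver Credit: income exceeds $194,600 by $13,400, which is 11 full-or-partial $1,250 increments; reduction = 11 × $85 = $935, leaving $3,655.
Total: $5,053 + $8,690 + $3,655 = $17,398.

$17,398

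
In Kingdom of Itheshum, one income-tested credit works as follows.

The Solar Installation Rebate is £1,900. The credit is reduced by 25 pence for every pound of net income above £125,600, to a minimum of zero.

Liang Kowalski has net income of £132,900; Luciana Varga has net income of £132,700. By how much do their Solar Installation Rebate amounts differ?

£50

Liang (£132,900): Solar Installation Rebate: 25% of the £7,300 excess over £125,600 is £1,825; credit = £1,900 − £1,825 = £75.
Luciana (£132,700): Solar Installation Rebate: 25% of the £7,100 excess over £125,600 is £1,775; credit = £1,900 − £1,775 = £125.
Difference: |£75 − £125| = £50.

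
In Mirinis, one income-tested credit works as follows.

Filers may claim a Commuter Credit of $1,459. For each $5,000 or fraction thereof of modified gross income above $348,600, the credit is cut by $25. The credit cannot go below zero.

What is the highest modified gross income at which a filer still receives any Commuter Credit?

$638,600

After 58 increments the reduction is 58 × $25 = $1,450, leaving $9; one more increment wipes it out. Increment 58 ends at excess 58 × $5,000 = $290,000, so the highest qualifying income is $348,600 + $290,000 = $638,600.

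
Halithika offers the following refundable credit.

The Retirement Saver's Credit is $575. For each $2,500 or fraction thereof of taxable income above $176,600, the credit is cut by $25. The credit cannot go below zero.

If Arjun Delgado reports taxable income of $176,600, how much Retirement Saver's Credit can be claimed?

Retirement Saver's Credit: $176,600 is at or below the $176,600 threshold, so the full $575 applies.

$575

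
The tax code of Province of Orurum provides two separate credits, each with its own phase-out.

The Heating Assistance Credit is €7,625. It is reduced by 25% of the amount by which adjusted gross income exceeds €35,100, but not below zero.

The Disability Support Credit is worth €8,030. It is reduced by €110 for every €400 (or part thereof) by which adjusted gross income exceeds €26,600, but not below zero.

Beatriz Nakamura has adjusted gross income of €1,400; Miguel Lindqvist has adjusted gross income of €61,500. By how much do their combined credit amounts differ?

€14,630

Beatriz (€1,400): Heating Assistance Credit: €1,400 is at or below the €35,100 threshold, so the full €7,625 applies. Disability Support Credit: €1,400 is at or below the €26,600 threshold, so the full €8,030 applies. total €7,625 + €8,030 = €15,655
Miguel (€61,500): Heating Assistance Credit: 25% of the €26,400 excess over €35,100 is €6,600; credit = €7,625 − €6,600 = €1,025. Disability Support Credit: income exceeds €26,600 by €34,900 → 88 increments × €110 = €9,680 ≥ base, so the credit is €0. total €1,025 + €0 = €1,025
Difference: |€15,655 − €1,025| = €14,630.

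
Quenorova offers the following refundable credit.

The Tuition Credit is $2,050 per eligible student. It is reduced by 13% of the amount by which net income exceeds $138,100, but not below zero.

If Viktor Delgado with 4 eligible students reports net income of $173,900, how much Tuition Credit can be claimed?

$3,546

Tuition Credit: base = 4 × $2,050 = $8,200. 13% of the $35,800 excess over $138,100 is $4,654; credit = $8,200 − $4,654 = $3,546.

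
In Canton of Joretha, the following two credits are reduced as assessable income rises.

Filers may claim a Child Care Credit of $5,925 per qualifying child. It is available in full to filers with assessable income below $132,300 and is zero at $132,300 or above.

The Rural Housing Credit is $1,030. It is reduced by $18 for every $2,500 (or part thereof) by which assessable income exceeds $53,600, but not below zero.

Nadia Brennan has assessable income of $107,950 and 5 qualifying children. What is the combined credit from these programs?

$30,259

Child Care Credit: base = 5 × $5,925 = $29,625. $107,950 is below the $132,300 cutoff, so the full $29,625 applies.
Rural Housing Credit: income exceeds $53,600 by $54,350, which is 22 full-or-partial $2,500 increments; reduction = 22 × $18 = $396, leaving $634.
Total: $29,625 + $634 = $30,259.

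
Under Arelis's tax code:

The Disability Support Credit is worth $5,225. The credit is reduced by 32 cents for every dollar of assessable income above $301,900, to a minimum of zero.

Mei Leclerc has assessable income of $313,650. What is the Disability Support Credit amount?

Disability Support Credit: 32% of the $11,750 excess over $301,900 is $3,760; credit = $5,225 − $3,760 = $1,465.

$1,465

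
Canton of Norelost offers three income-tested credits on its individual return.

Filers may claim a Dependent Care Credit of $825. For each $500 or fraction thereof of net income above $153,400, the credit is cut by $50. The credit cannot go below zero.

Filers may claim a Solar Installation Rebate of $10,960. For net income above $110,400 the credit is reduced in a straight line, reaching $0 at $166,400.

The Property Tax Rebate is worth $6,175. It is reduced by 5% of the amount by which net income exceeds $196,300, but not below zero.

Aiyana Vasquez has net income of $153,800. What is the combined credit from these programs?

Dependent Care Credit: income exceeds $153,400 by $400, which is 1 full-or-partial $500 increment; reduction = 1 × $50 = $50, leaving $775.
Solar Installation Rebate: $153,800 is $43,400 into a $56,000 phase-out range, leaving 12,600/56,000 of the credit: $10,960 × 12,600/56,000 = $2,466.
Property Tax Rebate: $153,800 is at or below the $196,300 threshold, so the full $6,175 applies.
Total: $775 + $2,466 + $6,175 = $9,416.

$9,416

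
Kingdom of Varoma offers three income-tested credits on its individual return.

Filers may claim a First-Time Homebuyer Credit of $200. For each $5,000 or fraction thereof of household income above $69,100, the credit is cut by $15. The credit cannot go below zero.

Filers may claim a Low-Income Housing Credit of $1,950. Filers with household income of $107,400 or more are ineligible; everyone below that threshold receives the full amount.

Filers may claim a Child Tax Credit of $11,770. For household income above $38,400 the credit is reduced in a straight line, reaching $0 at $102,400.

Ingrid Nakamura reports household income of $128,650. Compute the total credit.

$20

First-Time Homebuyer Credit: income exceeds $69,100 by $59,550, which is 12 full-or-partial $5,000 increments; reduction = 12 × $15 = $180, leaving $20.
Low-Income Housing Credit: $128,650 meets or exceeds the $107,400 cutoff, so the credit is $0.
Child Tax Credit: $128,650 is at or above $102,400, so the credit is $0.
Total: $20 + $0 + $0 = $20.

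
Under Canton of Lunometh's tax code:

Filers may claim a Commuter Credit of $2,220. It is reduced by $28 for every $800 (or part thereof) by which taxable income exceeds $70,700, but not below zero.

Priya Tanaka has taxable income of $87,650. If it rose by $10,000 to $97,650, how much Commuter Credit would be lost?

At $87,650 — income exceeds $70,700 by $16,950, which is 22 full-or-partial $800 increments; reduction = 22 × $28 = $616, leaving $1,604.
At $97,650 — income exceeds $70,700 by $26,950, which is 34 full-or-partial $800 increments; reduction = 34 × $28 = $952, leaving $1,268.
Lost: $1,604 − $1,268 = $336.

$336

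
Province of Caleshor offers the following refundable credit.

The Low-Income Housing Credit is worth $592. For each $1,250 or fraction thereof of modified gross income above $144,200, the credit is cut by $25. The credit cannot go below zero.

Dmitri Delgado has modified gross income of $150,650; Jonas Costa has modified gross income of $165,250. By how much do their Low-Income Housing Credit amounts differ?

Dmitri ($150,650): Low-Income Housing Credit: income exceeds $144,200 by $6,450, which is 6 full-or-partial $1,250 increments; reduction = 6 × $25 = $150, leaving $442.
Jonas ($165,250): Low-Income Housing Credit: income exceeds $144,200 by $21,050, which is 17 full-or-partial $1,250 increments; reduction = 17 × $25 = $425, leaving $167.
Difference: |$442 − $167| = $275.

$275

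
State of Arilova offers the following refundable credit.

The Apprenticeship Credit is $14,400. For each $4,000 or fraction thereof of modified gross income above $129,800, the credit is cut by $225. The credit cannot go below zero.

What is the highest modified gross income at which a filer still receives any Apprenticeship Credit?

$381,800

After 63 increments the reduction is 63 × $225 = $14,175, leaving $225; one more increment wipes it out. Increment 63 ends at excess 63 × $4,000 = $252,000, so the highest qualifying income is $129,800 + $252,000 = $381,800.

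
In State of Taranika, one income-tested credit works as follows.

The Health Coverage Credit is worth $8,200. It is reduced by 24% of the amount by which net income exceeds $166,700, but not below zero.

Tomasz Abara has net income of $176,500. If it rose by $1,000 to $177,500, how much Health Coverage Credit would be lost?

At $176,500 — 24% of the $9,800 excess over $166,700 is $2,352; credit = $8,200 − $2,352 = $5,848.
At $177,500 — 24% of the $10,800 excess over $166,700 is $2,592; credit = $8,200 − $2,592 = $5,608.
Lost: $5,848 − $5,608 = $240.

$240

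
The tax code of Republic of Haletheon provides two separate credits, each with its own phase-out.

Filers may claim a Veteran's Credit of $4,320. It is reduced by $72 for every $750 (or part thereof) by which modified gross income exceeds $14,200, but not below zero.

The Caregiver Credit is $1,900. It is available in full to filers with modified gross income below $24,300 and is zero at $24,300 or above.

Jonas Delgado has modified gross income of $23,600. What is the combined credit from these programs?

$5,284

Veteran's Credit: income exceeds $14,200 by $9,400, which is 13 full-or-partial $750 increments; reduction = 13 × $72 = $936, leaving $3,384.
Caregiver Credit: $23,600 is below the $24,300 cutoff, so the full $1,900 applies.
Total: $3,384 + $1,900 = $5,284.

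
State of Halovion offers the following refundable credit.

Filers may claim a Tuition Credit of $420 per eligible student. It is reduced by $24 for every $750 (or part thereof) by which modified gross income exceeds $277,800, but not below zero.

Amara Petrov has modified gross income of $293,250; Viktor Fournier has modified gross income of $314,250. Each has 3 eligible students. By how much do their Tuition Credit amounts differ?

$672

Amara ($293,250): Tuition Credit: base = 3 × $420 = $1,260. income exceeds $277,800 by $15,450, which is 21 full-or-partial $750 increments; reduction = 21 × $24 = $504, leaving $756.
Viktor ($314,250): Tuition Credit: base = 3 × $420 = $1,260. income exceeds $277,800 by $36,450, which is 49 full-or-partial $750 increments; reduction = 49 × $24 = $1,176, leaving $84.
Difference: |$756 − $84| = $672.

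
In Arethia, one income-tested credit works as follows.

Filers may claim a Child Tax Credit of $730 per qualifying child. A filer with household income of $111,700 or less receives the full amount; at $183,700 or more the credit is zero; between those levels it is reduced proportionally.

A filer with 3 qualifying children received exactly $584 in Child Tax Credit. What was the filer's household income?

$164,500

Full credit = 3 × $730 = $2,190.
$584 is 584/2,190 of the full $2,190, so 1,606/2,190 of the $72,000 range has been used: income = $111,700 + $72,000 × 1,606/2,190 = $164,500.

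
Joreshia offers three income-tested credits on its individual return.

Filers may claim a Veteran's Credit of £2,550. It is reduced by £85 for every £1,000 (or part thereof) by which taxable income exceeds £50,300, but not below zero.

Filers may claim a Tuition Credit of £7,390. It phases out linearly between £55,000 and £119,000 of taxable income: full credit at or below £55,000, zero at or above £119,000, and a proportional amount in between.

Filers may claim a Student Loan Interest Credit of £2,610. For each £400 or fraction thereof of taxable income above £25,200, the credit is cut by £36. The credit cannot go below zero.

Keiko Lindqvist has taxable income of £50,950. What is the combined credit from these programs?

Veteran's Credit: income exceeds £50,300 by £650, which is 1 full-or-partial £1,000 increment; reduction = 1 × £85 = £85, leaving £2,465.
Tuition Credit: £50,950 is at or below the £55,000 threshold, so the full £7,390 applies.
Student Loan Interest Credit: income exceeds £25,200 by £25,750, which is 65 full-or-partial £400 increments; reduction = 65 × £36 = £2,340, leaving £270.
Total: £2,465 + £7,390 + £270 = £10,125.

£10,125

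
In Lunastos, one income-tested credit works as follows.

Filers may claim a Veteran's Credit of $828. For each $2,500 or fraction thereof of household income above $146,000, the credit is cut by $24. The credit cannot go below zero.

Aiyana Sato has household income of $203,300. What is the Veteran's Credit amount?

Veteran's Credit: income exceeds $146,000 by $57,300, which is 23 full-or-partial $2,500 increments; reduction = 23 × $24 = $552, leaving $276.

$276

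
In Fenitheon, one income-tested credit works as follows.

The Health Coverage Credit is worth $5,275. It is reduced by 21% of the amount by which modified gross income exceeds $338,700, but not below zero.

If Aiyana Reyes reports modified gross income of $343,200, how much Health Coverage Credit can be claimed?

$4,330

Health Coverage Credit: 21% of the $4,500 excess over $338,700 is $945; credit = $5,275 − $945 = $4,330.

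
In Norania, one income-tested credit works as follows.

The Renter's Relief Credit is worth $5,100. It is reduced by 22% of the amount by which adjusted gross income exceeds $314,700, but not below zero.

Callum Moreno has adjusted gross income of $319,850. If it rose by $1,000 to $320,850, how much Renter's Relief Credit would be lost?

$220

At $319,850 — 22% of the $5,150 excess over $314,700 is $1,133; credit = $5,100 − $1,133 = $3,967.
At $320,850 — 22% of the $6,150 excess over $314,700 is $1,353; credit = $5,100 − $1,353 = $3,747.
Lost: $3,967 − $3,747 = $220.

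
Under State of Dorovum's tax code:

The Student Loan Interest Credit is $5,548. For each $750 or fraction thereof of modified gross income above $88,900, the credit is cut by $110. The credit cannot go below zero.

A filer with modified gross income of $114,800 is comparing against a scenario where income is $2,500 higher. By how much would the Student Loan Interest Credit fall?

$330

At $114,800 — income exceeds $88,900 by $25,900, which is 35 full-or-partial $750 increments; reduction = 35 × $110 = $3,850, leaving $1,698.
At $117,300 — income exceeds $88,900 by $28,400, which is 38 full-or-partial $750 increments; reduction = 38 × $110 = $4,180, leaving $1,368.
Lost: $1,698 − $1,368 = $330.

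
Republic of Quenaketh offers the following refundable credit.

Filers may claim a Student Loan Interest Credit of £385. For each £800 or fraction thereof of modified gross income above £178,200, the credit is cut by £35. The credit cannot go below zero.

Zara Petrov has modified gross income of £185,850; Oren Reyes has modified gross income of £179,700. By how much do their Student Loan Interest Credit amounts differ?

Zara (£185,850): Student Loan Interest Credit: income exceeds £178,200 by £7,650, which is 10 full-or-partial £800 increments; reduction = 10 × £35 = £350, leaving £35.
Oren (£179,700): Student Loan Interest Credit: income exceeds £178,200 by £1,500, which is 2 full-or-partial £800 increments; reduction = 2 × £35 = £70, leaving £315.
Difference: |£35 − £315| = £280.

£280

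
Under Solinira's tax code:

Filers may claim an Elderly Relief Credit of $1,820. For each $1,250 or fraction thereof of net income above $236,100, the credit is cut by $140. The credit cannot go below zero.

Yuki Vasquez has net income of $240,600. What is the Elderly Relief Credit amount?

Elderly Relief Credit: income exceeds $236,100 by $4,500, which is 4 full-or-partial $1,250 increments; reduction = 4 × $140 = $560, leaving $1,260.

$1,260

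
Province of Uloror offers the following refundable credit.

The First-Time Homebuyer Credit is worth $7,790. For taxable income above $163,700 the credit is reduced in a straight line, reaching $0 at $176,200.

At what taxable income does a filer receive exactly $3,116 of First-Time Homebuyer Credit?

$3,116 is 3,116/7,790 of the full $7,790, so 4,674/7,790 of the $12,500 range has been used: income = $163,700 + $12,500 × 4,674/7,790 = $171,200.

$171,200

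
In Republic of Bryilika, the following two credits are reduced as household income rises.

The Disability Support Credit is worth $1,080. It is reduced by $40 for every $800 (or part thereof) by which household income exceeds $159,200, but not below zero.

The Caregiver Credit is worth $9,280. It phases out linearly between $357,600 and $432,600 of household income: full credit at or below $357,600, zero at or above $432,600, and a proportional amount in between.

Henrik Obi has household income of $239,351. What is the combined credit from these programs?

Disability Support Credit: income exceeds $159,200 by $80,151 → 101 increments × $40 = $4,040 ≥ base, so the credit is $0.
Caregiver Credit: $239,351 is at or below the $357,600 threshold, so the full $9,280 applies.
Total: $0 + $9,280 = $9,280.

$9,280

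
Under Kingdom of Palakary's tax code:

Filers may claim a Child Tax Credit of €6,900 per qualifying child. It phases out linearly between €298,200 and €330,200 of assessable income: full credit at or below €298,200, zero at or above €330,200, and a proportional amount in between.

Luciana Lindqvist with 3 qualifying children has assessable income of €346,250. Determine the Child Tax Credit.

€0

Child Tax Credit: base = 3 × €6,900 = €20,700. €346,250 is at or above €330,200, so the credit is €0.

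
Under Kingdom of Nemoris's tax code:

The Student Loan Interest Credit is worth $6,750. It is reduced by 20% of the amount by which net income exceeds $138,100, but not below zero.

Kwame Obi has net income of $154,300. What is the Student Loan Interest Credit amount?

Student Loan Interest Credit: 20% of the $16,200 excess over $138,100 is $3,240; credit = $6,750 − $3,240 = $3,510.

$3,510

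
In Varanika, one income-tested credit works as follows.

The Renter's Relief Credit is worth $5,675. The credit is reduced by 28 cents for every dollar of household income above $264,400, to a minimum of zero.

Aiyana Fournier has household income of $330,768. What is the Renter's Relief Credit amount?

$0

Renter's Relief Credit: 28% of the $66,368 excess over $264,400 is $18,583.04 ≥ base, so the credit is $0.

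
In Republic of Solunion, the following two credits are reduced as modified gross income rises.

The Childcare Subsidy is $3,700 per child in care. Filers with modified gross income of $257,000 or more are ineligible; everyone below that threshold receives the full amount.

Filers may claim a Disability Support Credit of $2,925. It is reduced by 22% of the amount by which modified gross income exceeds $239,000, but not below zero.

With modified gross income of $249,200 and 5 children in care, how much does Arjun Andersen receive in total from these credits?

Childcare Subsidy: base = 5 × $3,700 = $18,500. $249,200 is below the $257,000 cutoff, so the full $18,500 applies.
Disability Support Credit: 22% of the $10,200 excess over $239,000 is $2,244; credit = $2,925 − $2,244 = $681.
Total: $18,500 + $681 = $19,181.

$19,181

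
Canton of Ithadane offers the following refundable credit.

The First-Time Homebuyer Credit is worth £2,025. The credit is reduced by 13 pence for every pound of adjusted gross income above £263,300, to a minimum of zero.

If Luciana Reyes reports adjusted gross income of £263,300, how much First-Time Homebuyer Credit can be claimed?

First-Time Homebuyer Credit: £263,300 is at or below the £263,300 threshold, so the full £2,025 applies.

£2,025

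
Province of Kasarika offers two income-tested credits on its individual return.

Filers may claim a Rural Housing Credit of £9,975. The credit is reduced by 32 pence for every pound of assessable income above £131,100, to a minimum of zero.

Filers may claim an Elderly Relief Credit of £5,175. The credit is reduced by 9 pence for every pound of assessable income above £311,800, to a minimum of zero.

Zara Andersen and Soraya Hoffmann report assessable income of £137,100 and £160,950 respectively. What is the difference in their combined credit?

£7,632

Zara (£137,100): Rural Housing Credit: 32% of the £6,000 excess over £131,100 is £1,920; credit = £9,975 − £1,920 = £8,055. Elderly Relief Credit: £137,100 is at or below the £311,800 threshold, so the full £5,175 applies. total £8,055 + £5,175 = £13,230
Soraya (£160,950): Rural Housing Credit: 32% of the £29,850 excess over £131,100 is £9,552; credit = £9,975 − £9,552 = £423. Elderly Relief Credit: £160,950 is at or below the £311,800 threshold, so the full £5,175 applies. total £423 + £5,175 = £5,598
Difference: |£13,230 − £5,598| = £7,632.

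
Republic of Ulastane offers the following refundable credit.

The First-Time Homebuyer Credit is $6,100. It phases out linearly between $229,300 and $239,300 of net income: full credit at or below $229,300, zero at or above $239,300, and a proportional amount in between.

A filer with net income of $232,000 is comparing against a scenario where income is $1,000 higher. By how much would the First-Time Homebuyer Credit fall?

At $232,000 — $232,000 is $2,700 into a $10,000 phase-out range, leaving 7,300/10,000 of the credit: $6,100 × 7,300/10,000 = $4,453.
At $233,000 — $233,000 is $3,700 into a $10,000 phase-out range, leaving 6,300/10,000 of the credit: $6,100 × 6,300/10,000 = $3,843.
Lost: $4,453 − $3,843 = $610.

$610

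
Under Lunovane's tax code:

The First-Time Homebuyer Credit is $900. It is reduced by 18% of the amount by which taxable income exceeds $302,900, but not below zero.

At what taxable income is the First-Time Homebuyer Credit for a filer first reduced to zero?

$307,900

The credit falls by 18% of each dollar above $302,900, so it reaches zero when the excess is $900 / 18% = $5,000: income = $302,900 + $5,000 = $307,900.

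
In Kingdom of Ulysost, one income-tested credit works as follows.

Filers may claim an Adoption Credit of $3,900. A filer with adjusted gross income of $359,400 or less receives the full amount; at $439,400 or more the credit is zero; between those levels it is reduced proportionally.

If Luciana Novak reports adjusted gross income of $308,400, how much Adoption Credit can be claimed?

Adoption Credit: $308,400 is at or below the $359,400 threshold, so the full $3,900 applies.

$3,900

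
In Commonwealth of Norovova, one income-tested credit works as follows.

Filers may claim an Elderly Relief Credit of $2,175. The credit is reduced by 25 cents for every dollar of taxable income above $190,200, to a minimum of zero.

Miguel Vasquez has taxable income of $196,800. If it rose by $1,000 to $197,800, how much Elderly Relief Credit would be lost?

At $196,800 — 25% of the $6,600 excess over $190,200 is $1,650; credit = $2,175 − $1,650 = $525.
At $197,800 — 25% of the $7,600 excess over $190,200 is $1,900; credit = $2,175 − $1,900 = $275.
Lost: $525 − $275 = $250.

$250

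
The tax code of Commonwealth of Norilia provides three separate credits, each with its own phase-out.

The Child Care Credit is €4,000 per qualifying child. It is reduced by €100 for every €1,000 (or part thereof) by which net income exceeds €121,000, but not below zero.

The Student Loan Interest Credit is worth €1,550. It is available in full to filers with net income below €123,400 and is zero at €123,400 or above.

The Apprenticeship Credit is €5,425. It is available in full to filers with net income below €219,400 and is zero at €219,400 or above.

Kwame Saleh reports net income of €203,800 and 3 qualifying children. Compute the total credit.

Child Care Credit: base = 3 × €4,000 = €12,000. income exceeds €121,000 by €82,800, which is 83 full-or-partial €1,000 increments; reduction = 83 × €100 = €8,300, leaving €3,700.
Student Loan Interest Credit: €203,800 meets or exceeds the €123,400 cutoff, so the credit is €0.
Apprenticeship Credit: €203,800 is below the €219,400 cutoff, so the full €5,425 applies.
Total: €3,700 + €0 + €5,425 = €9,125.

€9,125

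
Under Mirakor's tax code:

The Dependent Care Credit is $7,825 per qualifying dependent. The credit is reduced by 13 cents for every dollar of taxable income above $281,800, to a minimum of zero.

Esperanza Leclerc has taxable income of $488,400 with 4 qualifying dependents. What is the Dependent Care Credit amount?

$4,442

Dependent Care Credit: base = 4 × $7,825 = $31,300. 13% of the $206,600 excess over $281,800 is $26,858; credit = $31,300 − $26,858 = $4,442.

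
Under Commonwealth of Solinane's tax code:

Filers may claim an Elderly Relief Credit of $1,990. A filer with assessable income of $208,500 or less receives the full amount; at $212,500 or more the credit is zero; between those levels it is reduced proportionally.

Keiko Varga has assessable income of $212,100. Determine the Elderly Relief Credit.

Elderly Relief Credit: $212,100 is $3,600 into a $4,000 phase-out range, leaving 400/4,000 of the credit: $1,990 × 400/4,000 = $199.

$199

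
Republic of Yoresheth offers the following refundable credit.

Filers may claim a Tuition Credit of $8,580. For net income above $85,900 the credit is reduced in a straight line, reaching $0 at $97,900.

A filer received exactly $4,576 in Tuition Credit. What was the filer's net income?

$4,576 is 4,576/8,580 of the full $8,580, so 4,004/8,580 of the $12,000 range has been used: income = $85,900 + $12,000 × 4,004/8,580 = $91,500.

$91,500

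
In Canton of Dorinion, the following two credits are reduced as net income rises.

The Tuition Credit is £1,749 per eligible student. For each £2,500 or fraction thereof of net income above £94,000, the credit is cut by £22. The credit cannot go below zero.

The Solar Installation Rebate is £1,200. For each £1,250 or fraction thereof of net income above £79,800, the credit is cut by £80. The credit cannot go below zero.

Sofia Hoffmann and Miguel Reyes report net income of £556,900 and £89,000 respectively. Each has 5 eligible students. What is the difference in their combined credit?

£4,652

Sofia (£556,900): Tuition Credit: base = 5 × £1,749 = £8,745. income exceeds £94,000 by £462,900, which is 186 full-or-partial £2,500 increments; reduction = 186 × £22 = £4,092, leaving £4,653. Solar Installation Rebate: income exceeds £79,800 by £477,100 → 382 increments × £80 = £30,560 ≥ base, so the credit is £0. total £4,653 + £0 = £4,653
Miguel (£89,000): Tuition Credit: base = 5 × £1,749 = £8,745. £89,000 is at or below the £94,000 threshold, so the full £8,745 applies. Solar Installation Rebate: income exceeds £79,800 by £9,200, which is 8 full-or-partial £1,250 increments; reduction = 8 × £80 = £640, leaving £560. total £8,745 + £560 = £9,305
Difference: |£4,653 − £9,305| = £4,652.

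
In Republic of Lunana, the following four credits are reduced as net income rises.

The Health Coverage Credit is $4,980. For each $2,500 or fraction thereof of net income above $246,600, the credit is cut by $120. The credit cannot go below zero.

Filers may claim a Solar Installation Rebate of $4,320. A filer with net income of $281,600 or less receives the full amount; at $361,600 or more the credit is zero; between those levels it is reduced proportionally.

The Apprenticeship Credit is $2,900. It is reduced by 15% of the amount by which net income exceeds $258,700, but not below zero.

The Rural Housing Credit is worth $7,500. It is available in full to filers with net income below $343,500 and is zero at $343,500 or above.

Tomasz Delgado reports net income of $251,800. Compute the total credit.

Health Coverage Credit: income exceeds $246,600 by $5,200, which is 3 full-or-partial $2,500 increments; reduction = 3 × $120 = $360, leaving $4,620.
Solar Installation Rebate: $251,800 is at or below the $281,600 threshold, so the full $4,320 applies.
Apprenticeship Credit: $251,800 is at or below the $258,700 threshold, so the full $2,900 applies.
Rural Housing Credit: $251,800 is below the $343,500 cutoff, so the full $7,500 applies.
Total: $4,620 + $4,320 + $2,900 + $7,500 = $19,340.

$19,340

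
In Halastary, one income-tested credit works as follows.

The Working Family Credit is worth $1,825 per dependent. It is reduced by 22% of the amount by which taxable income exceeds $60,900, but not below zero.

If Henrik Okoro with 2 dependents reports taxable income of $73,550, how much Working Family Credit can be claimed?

Working Family Credit: base = 2 × $1,825 = $3,650. 22% of the $12,650 excess over $60,900 is $2,783; credit = $3,650 − $2,783 = $867.

$867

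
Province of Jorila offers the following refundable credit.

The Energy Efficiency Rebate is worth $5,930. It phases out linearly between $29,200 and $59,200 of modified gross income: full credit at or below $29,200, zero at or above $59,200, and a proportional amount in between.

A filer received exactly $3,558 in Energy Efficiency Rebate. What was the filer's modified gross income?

$41,200

$3,558 is 3,558/5,930 of the full $5,930, so 2,372/5,930 of the $30,000 range has been used: income = $29,200 + $30,000 × 2,372/5,930 = $41,200.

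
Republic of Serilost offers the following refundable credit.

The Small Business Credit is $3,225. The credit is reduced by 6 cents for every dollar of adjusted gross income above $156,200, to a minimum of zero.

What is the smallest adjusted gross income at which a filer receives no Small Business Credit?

$209,950

The credit falls by 6% of each dollar above $156,200, so it reaches zero when the excess is $3,225 / 6% = $53,750: income = $156,200 + $53,750 = $209,950.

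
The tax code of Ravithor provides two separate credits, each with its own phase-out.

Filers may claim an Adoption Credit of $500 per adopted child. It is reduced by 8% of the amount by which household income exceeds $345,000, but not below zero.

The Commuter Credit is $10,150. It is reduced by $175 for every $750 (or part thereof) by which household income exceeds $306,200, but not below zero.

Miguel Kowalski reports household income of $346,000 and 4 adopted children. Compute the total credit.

$2,620

Adoption Credit: base = 4 × $500 = $2,000. 8% of the $1,000 excess over $345,000 is $80; credit = $2,000 − $80 = $1,920.
Commuter Credit: income exceeds $306,200 by $39,800, which is 54 full-or-partial $750 increments; reduction = 54 × $175 = $9,450, leaving $700.
Total: $1,920 + $700 = $2,620.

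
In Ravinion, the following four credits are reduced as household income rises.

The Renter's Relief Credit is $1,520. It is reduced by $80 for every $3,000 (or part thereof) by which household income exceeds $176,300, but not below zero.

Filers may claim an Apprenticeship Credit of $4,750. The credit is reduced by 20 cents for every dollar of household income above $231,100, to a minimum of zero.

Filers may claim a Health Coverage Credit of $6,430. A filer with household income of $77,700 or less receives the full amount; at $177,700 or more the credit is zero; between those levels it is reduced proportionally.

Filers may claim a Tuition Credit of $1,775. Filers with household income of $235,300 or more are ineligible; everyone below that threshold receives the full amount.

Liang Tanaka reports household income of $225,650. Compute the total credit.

Renter's Relief Credit: income exceeds $176,300 by $49,350, which is 17 full-or-partial $3,000 increments; reduction = 17 × $80 = $1,360, leaving $160.
Apprenticeship Credit: $225,650 is at or below the $231,100 threshold, so the full $4,750 applies.
Health Coverage Credit: $225,650 is at or above $177,700, so the credit is $0.
Tuition Credit: $225,650 is below the $235,300 cutoff, so the full $1,775 applies.
Total: $160 + $4,750 + $0 + $1,775 = $6,685.

$6,685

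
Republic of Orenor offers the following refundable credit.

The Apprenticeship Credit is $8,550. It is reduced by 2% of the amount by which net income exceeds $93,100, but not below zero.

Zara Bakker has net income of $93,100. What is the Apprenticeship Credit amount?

Apprenticeship Credit: $93,100 is at or below the $93,100 threshold, so the full $8,550 applies.

$8,550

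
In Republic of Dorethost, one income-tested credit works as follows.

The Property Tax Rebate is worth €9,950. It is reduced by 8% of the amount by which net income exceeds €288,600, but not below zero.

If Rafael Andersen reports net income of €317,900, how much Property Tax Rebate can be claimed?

Property Tax Rebate: 8% of the €29,300 excess over €288,600 is €2,344; credit = €9,950 − €2,344 = €7,606.

€7,606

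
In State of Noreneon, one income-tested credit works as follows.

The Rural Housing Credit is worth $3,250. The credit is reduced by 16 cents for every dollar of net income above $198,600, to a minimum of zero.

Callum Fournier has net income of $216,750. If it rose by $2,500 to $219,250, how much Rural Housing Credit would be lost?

At $216,750 — 16% of the $18,150 excess over $198,600 is $2,904; credit = $3,250 − $2,904 = $346.
At $219,250 — 16% of the $20,650 excess over $198,600 is $3,304 ≥ base, so the credit is $0.
Lost: $346 − $0 = $346.

$346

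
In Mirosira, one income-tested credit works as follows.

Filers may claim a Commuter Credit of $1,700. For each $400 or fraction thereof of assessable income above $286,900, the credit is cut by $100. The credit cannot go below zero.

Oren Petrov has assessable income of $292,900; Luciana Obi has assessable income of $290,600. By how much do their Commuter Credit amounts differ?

$500

Oren ($292,900): Commuter Credit: income exceeds $286,900 by $6,000, which is 15 full-or-partial $400 increments; reduction = 15 × $100 = $1,500, leaving $200.
Luciana ($290,600): Commuter Credit: income exceeds $286,900 by $3,700, which is 10 full-or-partial $400 increments; reduction = 10 × $100 = $1,000, leaving $700.
Difference: |$200 − $700| = $500.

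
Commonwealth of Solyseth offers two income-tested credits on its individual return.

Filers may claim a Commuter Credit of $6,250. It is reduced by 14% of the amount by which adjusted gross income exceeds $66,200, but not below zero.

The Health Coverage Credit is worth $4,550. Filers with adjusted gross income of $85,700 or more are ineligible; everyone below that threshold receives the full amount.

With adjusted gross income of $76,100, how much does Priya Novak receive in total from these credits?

Commuter Credit: 14% of the $9,900 excess over $66,200 is $1,386; credit = $6,250 − $1,386 = $4,864.
Health Coverage Credit: $76,100 is below the $85,700 cutoff, so the full $4,550 applies.
Total: $4,864 + $4,550 = $9,414.

$9,414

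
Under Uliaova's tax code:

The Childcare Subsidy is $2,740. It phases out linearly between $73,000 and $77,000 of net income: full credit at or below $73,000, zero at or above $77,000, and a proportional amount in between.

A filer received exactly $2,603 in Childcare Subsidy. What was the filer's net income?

$2,603 is 2,603/2,740 of the full $2,740, so 137/2,740 of the $4,000 range has been used: income = $73,000 + $4,000 × 137/2,740 = $73,200.

$73,200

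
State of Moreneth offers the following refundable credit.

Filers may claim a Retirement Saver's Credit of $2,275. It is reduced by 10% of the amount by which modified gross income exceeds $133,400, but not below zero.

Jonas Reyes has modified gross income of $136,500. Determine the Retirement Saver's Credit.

Retirement Saver's Credit: 10% of the $3,100 excess over $133,400 is $310; credit = $2,275 − $310 = $1,965.

$1,965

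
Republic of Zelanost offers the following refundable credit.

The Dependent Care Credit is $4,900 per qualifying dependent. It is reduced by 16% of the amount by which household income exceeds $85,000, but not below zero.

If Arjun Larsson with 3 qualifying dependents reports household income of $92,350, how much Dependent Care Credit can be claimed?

$13,524

Dependent Care Credit: base = 3 × $4,900 = $14,700. 16% of the $7,350 excess over $85,000 is $1,176; credit = $14,700 − $1,176 = $13,524.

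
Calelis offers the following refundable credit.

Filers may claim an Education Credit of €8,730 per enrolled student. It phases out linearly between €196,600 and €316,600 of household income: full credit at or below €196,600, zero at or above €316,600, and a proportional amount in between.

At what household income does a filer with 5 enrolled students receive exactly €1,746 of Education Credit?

Full credit = 5 × €8,730 = €43,650.
€1,746 is 1,746/43,650 of the full €43,650, so 41,904/43,650 of the €120,000 range has been used: income = €196,600 + €120,000 × 41,904/43,650 = €311,800.

€311,800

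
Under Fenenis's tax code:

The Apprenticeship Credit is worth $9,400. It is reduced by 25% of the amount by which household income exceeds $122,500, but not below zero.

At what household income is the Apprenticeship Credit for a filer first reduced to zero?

$160,100

The credit falls by 25% of each dollar above $122,500, so it reaches zero when the excess is $9,400 / 25% = $37,600: income = $122,500 + $37,600 = $160,100.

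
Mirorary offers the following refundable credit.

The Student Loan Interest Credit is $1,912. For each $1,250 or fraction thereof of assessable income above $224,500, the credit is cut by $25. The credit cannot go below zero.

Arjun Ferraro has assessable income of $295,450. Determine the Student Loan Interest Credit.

$487

Student Loan Interest Credit: income exceeds $224,500 by $70,950, which is 57 full-or-partial $1,250 increments; reduction = 57 × $25 = $1,425, leaving $487.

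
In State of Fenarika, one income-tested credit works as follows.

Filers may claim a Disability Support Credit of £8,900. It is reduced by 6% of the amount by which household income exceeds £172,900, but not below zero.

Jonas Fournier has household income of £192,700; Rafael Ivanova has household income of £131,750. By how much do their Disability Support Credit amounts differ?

£1,188

Jonas (£192,700): Disability Support Credit: 6% of the £19,800 excess over £172,900 is £1,188; credit = £8,900 − £1,188 = £7,712.
Rafael (£131,750): Disability Support Credit: £131,750 is at or below the £172,900 threshold, so the full £8,900 applies.
Difference: |£7,712 − £8,900| = £1,188.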